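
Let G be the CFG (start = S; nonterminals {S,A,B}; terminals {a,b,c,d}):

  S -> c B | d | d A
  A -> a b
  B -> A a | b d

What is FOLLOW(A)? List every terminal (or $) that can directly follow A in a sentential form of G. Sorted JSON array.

FIRST iteration:
round 1:
  A via A→a b: +{a}
  B via B→A a: +{a}
  B via B→b d: +{b}
  S via S→c B: +{c}
  S via S→d: +{d}
  FIRST(S)={c,d}  FIRST(A)={a}  FIRST(B)={a,b}
round 2: (stable)
  FIRST(S)={c,d}  FIRST(A)={a}  FIRST(B)={a,b}

FOLLOW sets:
initialize: $ ∈ FOLLOW(S)
iter 1:
  B→A a: FOLLOW(A) ⊇ FIRST(a) = {a}; new: +{a}
  S→c B: FOLLOW(B) ⊇ FOLLOW(S) ⊇ {$}; new: +{$}
  S→d A: FOLLOW(A) ⊇ FOLLOW(S) ⊇ {$}; new: +{$}
  FOLLOW(S)={$}  FOLLOW(A)={$,a}  FOLLOW(B)={$}
iter 2: done
  FOLLOW(S)={$}  FOLLOW(A)={$,a}  FOLLOW(B)={$}

FOLLOW(A) = ["$", "a"]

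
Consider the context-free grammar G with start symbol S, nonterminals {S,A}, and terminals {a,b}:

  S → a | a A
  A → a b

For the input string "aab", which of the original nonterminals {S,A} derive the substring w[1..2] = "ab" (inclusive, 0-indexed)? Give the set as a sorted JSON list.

CNF form of G:
  S -> T0 A | a
  A -> T0 T1
  T0 -> a
  T1 -> b

CYK fill — only the sub-triangle for w[1..2]:
  cell(1,1) a: {S,T0}  orig:{S}
  cell(2,2) b: {T1}  orig:{}
  cell(1,2) ab: {A}

Original NTs in T[1,2] deriving "ab": ["A"]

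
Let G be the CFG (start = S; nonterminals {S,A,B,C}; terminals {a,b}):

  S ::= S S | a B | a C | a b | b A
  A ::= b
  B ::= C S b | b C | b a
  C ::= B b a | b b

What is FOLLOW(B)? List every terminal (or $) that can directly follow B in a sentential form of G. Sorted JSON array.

FIRST iteration:
[1]
  A via A→b: +{b}
  B via B→b C: +{b}
  C via C→B b a: +{b}
  S via S→a B: +{a}
  S via S→b A: +{b}
  S: {a,b}  A: {b}  B: {b}  C: {b}
[2] (stable)
  S: {a,b}  A: {b}  B: {b}  C: {b}

FOLLOW sets:
seed FOLLOW(S) with $
pass 1:
  B→C S b: FOLLOW(C) ⊇ FIRST(S) = {a,b}; new: +{a,b}
  B→C S b: FOLLOW(S) ⊇ FIRST(b) = {b}; new: +{b}
  C→B b a: FOLLOW(B) ⊇ FIRST(b) = {b}; new: +{b}
  S→S S: FOLLOW(S) ⊇ FIRST(S) = {a,b}; new: +{a}
  S→a B: FOLLOW(B) ⊇ FOLLOW(S) ⊇ {$,a,b}; new: +{$,a}
  S→a C: FOLLOW(C) ⊇ FOLLOW(S) ⊇ {$,a,b}; new: +{$}
  S→b A: FOLLOW(A) ⊇ FOLLOW(S) ⊇ {$,a,b}; new: +{$,a,b}
  FOLLOW(S)={$,a,b}  FOLLOW(A)={$,a,b}  FOLLOW(B)={$,a,b}  FOLLOW(C)={$,a,b}
pass 2: (no change)
  FOLLOW(S)={$,a,b}  FOLLOW(A)={$,a,b}  FOLLOW(B)={$,a,b}  FOLLOW(C)={$,a,b}

FOLLOW(B) = ["$", "a", "b"]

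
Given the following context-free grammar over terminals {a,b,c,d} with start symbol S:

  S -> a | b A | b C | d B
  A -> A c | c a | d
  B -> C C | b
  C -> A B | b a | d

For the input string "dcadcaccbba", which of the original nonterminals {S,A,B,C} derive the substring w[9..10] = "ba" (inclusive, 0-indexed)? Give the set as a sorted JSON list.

Convert to CNF:
  S -> T2 A | T2 C | T3 B | a
  A -> A T0 | T0 T1 | d
  B -> C C | b
  C -> A B | T2 T1 | d
  T0 -> c
  T1 -> a
  T2 -> b
  T3 -> d

CYK fill (cells [i..j] with 9 ≤ i ≤ j ≤ 10 only):
  [9..9]={B,T2}  "b"  orig:{B}
  [10..10]={S,T1}  "a"  orig:{S}
  [9..10]={C}  "ba"

Original NTs in T[9,10] deriving "ba": ["C"]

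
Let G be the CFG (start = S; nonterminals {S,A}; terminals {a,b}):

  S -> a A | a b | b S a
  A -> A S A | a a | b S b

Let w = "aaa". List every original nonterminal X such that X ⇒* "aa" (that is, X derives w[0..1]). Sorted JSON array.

Convert to CNF:
  S -> T0 A | T0 T1 | T1 X4
  A -> A X2 | T0 T0 | T1 X3
  T0 -> a
  T1 -> b
  X2 -> S A
  X3 -> S T1
  X4 -> S T0

Fill CYK table bottom-up, restricted to cells inside w[0..1]:
  T[0,0] 'a' = {T0}  orig:{}
  T[1,1] 'a' = {T0}  orig:{}
  T[0,1] 'aa' = {A}

Original NTs in T[0,1] deriving "aa": ["A"]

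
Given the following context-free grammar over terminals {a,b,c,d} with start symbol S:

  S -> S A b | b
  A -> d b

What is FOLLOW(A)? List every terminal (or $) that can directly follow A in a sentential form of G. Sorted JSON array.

FIRST sets, iterate to fixpoint:
round 1:
  A via A→d b: +{d}
  S via S→b: +{b}
  FIRST(S)={b}  FIRST(A)={d}
round 2: done
  FIRST(S)={b}  FIRST(A)={d}

FOLLOW sets:
FOLLOW(S) := {$}
[1]
  S→S A b: FOLLOW(S) ⊇ FIRST(A) = {d}; new: +{d}
  S→S A b: FOLLOW(A) ⊇ FIRST(b) = {b}; new: +{b}
  S: {$,d}  A: {b}
[2] (stable)
  S: {$,d}  A: {b}

FOLLOW(A) = ["b"]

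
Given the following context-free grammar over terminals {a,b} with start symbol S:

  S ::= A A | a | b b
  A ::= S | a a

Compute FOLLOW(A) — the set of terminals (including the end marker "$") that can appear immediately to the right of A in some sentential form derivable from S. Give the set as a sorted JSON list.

Compute FIRST by fixpoint:
[1]
  A via A→a a: +{a}
  S via S→A A: +{a}
  S via S→b b: +{b}
  FIRST[S]={a,b}  FIRST[A]={a}
[2]
  A via A→S: +{b}
  FIRST[S]={a,b}  FIRST[A]={a,b}
[3] — fixpoint
  FIRST[S]={a,b}  FIRST[A]={a,b}

FOLLOW iteration:
initialize: $ ∈ FOLLOW(S)
[1]
  S→A A: FOLLOW(A) ⊇ FIRST(A) = {a,b}; new: +{a,b}
  S→A A: FOLLOW(A) ⊇ FOLLOW(S) ⊇ {$}; new: +{$}
  S: {$}  A: {$,a,b}
[2]
  A→S: FOLLOW(S) ⊇ FOLLOW(A) ⊇ {$,a,b}; new: +{a,b}
  S: {$,a,b}  A: {$,a,b}
[3] done
  S: {$,a,b}  A: {$,a,b}

FOLLOW(A) = ["$", "a", "b"]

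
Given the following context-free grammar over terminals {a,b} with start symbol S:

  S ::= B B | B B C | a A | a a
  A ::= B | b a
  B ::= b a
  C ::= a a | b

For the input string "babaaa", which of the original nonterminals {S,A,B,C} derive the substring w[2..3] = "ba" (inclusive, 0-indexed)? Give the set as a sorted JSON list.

CNF form of G:
  S -> B B | B X2 | T1 A | T1 T1
  A -> T0 T1
  B -> T0 T1
  C -> T1 T1 | b
  T0 -> b
  T1 -> a
  X2 -> B C

Fill CYK table bottom-up — only the sub-triangle for w[2..3]:
  T[2,2] 'b' = {C,T0}  orig:{C}
  T[3,3] 'a' = {T1}  orig:{}
  T[2,3] 'ba' = {A,B}

Original NTs in T[2,3] deriving "ba": ["A", "B"]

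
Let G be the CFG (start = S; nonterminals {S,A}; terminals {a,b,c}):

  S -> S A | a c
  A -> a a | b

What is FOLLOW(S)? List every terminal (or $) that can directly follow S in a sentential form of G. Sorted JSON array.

FIRST sets, iterate to fixpoint:
pass 1:
  A via A→a a: +{a}
  A via A→b: +{b}
  S via S→a c: +{a}
  FIRST[S]={a}  FIRST[A]={a,b}
pass 2: (stable)
  FIRST[S]={a}  FIRST[A]={a,b}

FOLLOW sets:
initialize: $ ∈ FOLLOW(S)
[1]
  S→S A: FOLLOW(S) ⊇ FIRST(A) = {a,b}; new: +{a,b}
  S→S A: FOLLOW(A) ⊇ FOLLOW(S) ⊇ {$,a,b}; new: +{$,a,b}
  S: {$,a,b}  A: {$,a,b}
[2] done
  S: {$,a,b}  A: {$,a,b}

FOLLOW(S) = ["$", "a", "b"]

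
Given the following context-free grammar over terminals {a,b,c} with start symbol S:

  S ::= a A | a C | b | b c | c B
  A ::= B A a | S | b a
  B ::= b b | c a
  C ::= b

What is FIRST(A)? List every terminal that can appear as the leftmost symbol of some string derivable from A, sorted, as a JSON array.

FIRST iteration:
round 1:
  A via A→b a: +{b}
  B via B→b b: +{b}
  B via B→c a: +{c}
  C via C→b: +{b}
  S via S→a A: +{a}
  S via S→b: +{b}
  S via S→c B: +{c}
  FIRST(S)={a,b,c}  FIRST(A)={b}  FIRST(B)={b,c}  FIRST(C)={b}
round 2:
  A via A→B A a: +{c}
  A via A→S: +{a}
  FIRST(S)={a,b,c}  FIRST(A)={a,b,c}  FIRST(B)={b,c}  FIRST(C)={b}
round 3: — fixpoint
  FIRST(S)={a,b,c}  FIRST(A)={a,b,c}  FIRST(B)={b,c}  FIRST(C)={b}

FIRST(A) = ["a", "b", "c"]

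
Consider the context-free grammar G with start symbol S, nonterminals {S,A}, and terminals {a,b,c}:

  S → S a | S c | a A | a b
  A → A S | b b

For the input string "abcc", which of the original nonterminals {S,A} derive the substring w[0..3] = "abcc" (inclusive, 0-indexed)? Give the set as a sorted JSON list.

CNF form of G:
  S -> S T1 | S T2 | T1 A | T1 T0
  A -> A S | T0 T0
  T0 -> b
  T1 -> a
  T2 -> c

Fill CYK table bottom-up (cells [i..j] with 0 ≤ i ≤ j ≤ 3 only):
  [0..0]={T1}  "a"  orig:{}
  [1..1]={T0}  "b"  orig:{}
  [2..2]={T2}  "c"  orig:{}
  [3..3]={T2}  "c"  orig:{}
  [0..1]={S}  "ab"
  [1..2]=∅  "bc"
  [2..3]=∅  "cc"
  [0..2]={S}  "abc"
  [1..3]=∅  "bcc"
  [0..3]={S}  "abcc"

Original NTs in T[0,3] deriving "abcc": ["S"]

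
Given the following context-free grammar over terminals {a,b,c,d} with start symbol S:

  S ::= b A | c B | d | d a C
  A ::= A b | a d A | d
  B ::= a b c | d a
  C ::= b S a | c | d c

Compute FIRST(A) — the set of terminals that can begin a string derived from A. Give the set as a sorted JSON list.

Compute FIRST by fixpoint:
pass 1:
  A via A→a d A: +{a}
  A via A→d: +{d}
  B via B→a b c: +{a}
  B via B→d a: +{d}
  C via C→b S a: +{b}
  C via C→c: +{c}
  C via C→d c: +{d}
  S via S→b A: +{b}
  S via S→c B: +{c}
  S via S→d: +{d}
  S: {b,c,d}  A: {a,d}  B: {a,d}  C: {b,c,d}
pass 2: (stable)
  S: {b,c,d}  A: {a,d}  B: {a,d}  C: {b,c,d}

FIRST(A) = ["a", "d"]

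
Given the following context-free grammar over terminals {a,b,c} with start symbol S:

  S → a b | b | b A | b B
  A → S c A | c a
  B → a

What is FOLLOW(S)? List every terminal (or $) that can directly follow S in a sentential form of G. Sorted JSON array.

FIRST iteration:
[1]
  A via A→c a: +{c}
  B via B→a: +{a}
  S via S→a b: +{a}
  S via S→b: +{b}
  S: {a,b}  A: {c}  B: {a}
[2]
  A via A→S c A: +{a,b}
  S: {a,b}  A: {a,b,c}  B: {a}
[3] (no change)
  S: {a,b}  A: {a,b,c}  B: {a}

FOLLOW sets:
seed FOLLOW(S) with $
pass 1:
  A→S c A: FOLLOW(S) ⊇ FIRST(c) = {c}; new: +{c}
  S→b A: FOLLOW(A) ⊇ FOLLOW(S) ⊇ {$,c}; new: +{$,c}
  S→b B: FOLLOW(B) ⊇ FOLLOW(S) ⊇ {$,c}; new: +{$,c}
  FOLLOW[S]={$,c}  FOLLOW[A]={$,c}  FOLLOW[B]={$,c}
pass 2: (no change)
  FOLLOW[S]={$,c}  FOLLOW[A]={$,c}  FOLLOW[B]={$,c}

FOLLOW(S) = ["$", "c"]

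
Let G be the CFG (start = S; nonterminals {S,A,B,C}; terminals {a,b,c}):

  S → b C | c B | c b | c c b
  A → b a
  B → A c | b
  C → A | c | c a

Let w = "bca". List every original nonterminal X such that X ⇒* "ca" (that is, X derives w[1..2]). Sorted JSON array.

Convert to CNF:
  S -> T0 C | T2 B | T2 T0 | T2 X3
  A -> T0 T1
  B -> A T2 | b
  C -> T0 T1 | T2 T1 | c
  T0 -> b
  T1 -> a
  T2 -> c
  X3 -> T2 T0

CYK fill, restricted to cells inside w[1..2]:
  cell(1,1) c: {C,T2}  orig:{C}
  cell(2,2) a: {T1}  orig:{}
  cell(1,2) ca: {C}

Original NTs in T[1,2] deriving "ca": ["C"]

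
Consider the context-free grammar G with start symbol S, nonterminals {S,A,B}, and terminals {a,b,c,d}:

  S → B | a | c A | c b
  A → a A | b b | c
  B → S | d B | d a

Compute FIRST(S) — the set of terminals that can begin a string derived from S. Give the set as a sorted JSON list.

FIRST iteration:
[1]
  A via A→a A: +{a}
  A via A→b b: +{b}
  A via A→c: +{c}
  B via B→d B: +{d}
  S via S→B: +{d}
  S via S→a: +{a}
  S via S→c A: +{c}
  FIRST(S)={a,c,d}  FIRST(A)={a,b,c}  FIRST(B)={d}
[2]
  B via B→S: +{a,c}
  FIRST(S)={a,c,d}  FIRST(A)={a,b,c}  FIRST(B)={a,c,d}
[3] (stable)
  FIRST(S)={a,c,d}  FIRST(A)={a,b,c}  FIRST(B)={a,c,d}

FIRST(S) = ["a", "c", "d"]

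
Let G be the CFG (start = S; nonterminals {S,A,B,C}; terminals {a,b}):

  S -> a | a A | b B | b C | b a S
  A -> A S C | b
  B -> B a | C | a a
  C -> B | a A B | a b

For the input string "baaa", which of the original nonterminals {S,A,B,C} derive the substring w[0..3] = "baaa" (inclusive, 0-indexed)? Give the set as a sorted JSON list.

CNF form of G:
  S -> T0 A | T1 B | T1 C | T1 X5 | a
  A -> A X2 | b
  B -> B T0 | T0 T0 | T0 T1 | T0 X3
  C -> B T0 | T0 T0 | T0 T1 | T0 X4
  T0 -> a
  T1 -> b
  X2 -> S C
  X3 -> A B
  X4 -> A B
  X5 -> T0 S

CYK table (by increasing span) (cells [i..j] with 0 ≤ i ≤ j ≤ 3 only):
  [0..0]={A,T1}  "b"  orig:{A}
  [1..1]={S,T0}  "a"  orig:{S}
  [2..2]={S,T0}  "a"  orig:{S}
  [3..3]={S,T0}  "a"  orig:{S}
  [0..1]=∅  "ba"
  [1..2]={B,C,X5}  "aa"  orig:{B,C}
  [2..3]={B,C,X5}  "aa"  orig:{B,C}
  [0..2]={S,X3,X4}  "baa"  orig:{S}
  [1..3]={B,C,X2}  "aaa"  orig:{B,C}
  [0..3]={A,S,X3,X4}  "baaa"  orig:{A,S}

Original NTs in T[0,3] deriving "baaa": ["A", "S"]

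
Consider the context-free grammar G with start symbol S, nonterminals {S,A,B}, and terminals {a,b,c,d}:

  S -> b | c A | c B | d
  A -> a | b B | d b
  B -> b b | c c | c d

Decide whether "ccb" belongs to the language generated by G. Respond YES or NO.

Convert to CNF:
  S -> T2 A | T2 B | b | d
  A -> T0 B | T1 T0 | a
  B -> T0 T0 | T2 T1 | T2 T2
  T0 -> b
  T1 -> d
  T2 -> c

Fill CYK table bottom-up:
  [0..0]={T2}  "c"  orig:{}
  [1..1]={T2}  "c"  orig:{}
  [2..2]={S,T0}  "b"  orig:{S}
  [0..1]={B}  "cc"
  [1..2]=∅  "cb"
  [0..2]=∅  "ccb"

S ∉ T[0,2] ⇒ NO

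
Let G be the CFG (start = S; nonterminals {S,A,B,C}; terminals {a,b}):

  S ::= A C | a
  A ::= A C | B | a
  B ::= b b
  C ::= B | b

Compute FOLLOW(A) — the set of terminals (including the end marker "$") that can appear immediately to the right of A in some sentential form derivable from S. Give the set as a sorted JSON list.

Compute FIRST by fixpoint:
iter 1:
  A via A→a: +{a}
  B via B→b b: +{b}
  C via C→B: +{b}
  S via S→A C: +{a}
  S: {a}  A: {a}  B: {b}  C: {b}
iter 2:
  A via A→B: +{b}
  S via S→A C: +{b}
  S: {a,b}  A: {a,b}  B: {b}  C: {b}
iter 3: (stable)
  S: {a,b}  A: {a,b}  B: {b}  C: {b}

Compute FOLLOW by fixpoint:
initialize: $ ∈ FOLLOW(S)
iter 1:
  A→A C: FOLLOW(A) ⊇ FIRST(C) = {b}; new: +{b}
  A→A C: FOLLOW(C) ⊇ FOLLOW(A) ⊇ {b}; new: +{b}
  A→B: FOLLOW(B) ⊇ FOLLOW(A) ⊇ {b}; new: +{b}
  S→A C: FOLLOW(C) ⊇ FOLLOW(S) ⊇ {$}; new: +{$}
  FOLLOW[S]={$}  FOLLOW[A]={b}  FOLLOW[B]={b}  FOLLOW[C]={$,b}
iter 2:
  C→B: FOLLOW(B) ⊇ FOLLOW(C) ⊇ {$,b}; new: +{$}
  FOLLOW[S]={$}  FOLLOW[A]={b}  FOLLOW[B]={$,b}  FOLLOW[C]={$,b}
iter 3: — fixpoint
  FOLLOW[S]={$}  FOLLOW[A]={b}  FOLLOW[B]={$,b}  FOLLOW[C]={$,b}

FOLLOW(A) = ["b"]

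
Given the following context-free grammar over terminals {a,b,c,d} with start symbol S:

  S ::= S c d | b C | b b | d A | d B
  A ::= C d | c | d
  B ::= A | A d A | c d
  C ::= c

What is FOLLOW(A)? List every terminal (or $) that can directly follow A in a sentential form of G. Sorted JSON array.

FIRST iteration:
[1]
  A via A→c: +{c}
  A via A→d: +{d}
  B via B→A: +{c,d}
  C via C→c: +{c}
  S via S→b C: +{b}
  S via S→d A: +{d}
  S: {b,d}  A: {c,d}  B: {c,d}  C: {c}
[2] (no change)
  S: {b,d}  A: {c,d}  B: {c,d}  C: {c}

FOLLOW sets:
seed FOLLOW(S) with $
pass 1:
  A→C d: FOLLOW(C) ⊇ FIRST(d) = {d}; new: +{d}
  B→A d A: FOLLOW(A) ⊇ FIRST(d) = {d}; new: +{d}
  S→S c d: FOLLOW(S) ⊇ FIRST(c) = {c}; new: +{c}
  S→b C: FOLLOW(C) ⊇ FOLLOW(S) ⊇ {$,c}; new: +{$,c}
  S→d A: FOLLOW(A) ⊇ FOLLOW(S) ⊇ {$,c}; new: +{$,c}
  S→d B: FOLLOW(B) ⊇ FOLLOW(S) ⊇ {$,c}; new: +{$,c}
  S: {$,c}  A: {$,c,d}  B: {$,c}  C: {$,c,d}
pass 2: (no change)
  S: {$,c}  A: {$,c,d}  B: {$,c}  C: {$,c,d}

FOLLOW(A) = ["$", "c", "d"]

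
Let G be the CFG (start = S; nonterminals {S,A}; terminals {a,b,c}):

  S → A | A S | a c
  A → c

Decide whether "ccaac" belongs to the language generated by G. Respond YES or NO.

CNF form of G:
  S -> A S | T0 T1 | c
  A -> c
  T0 -> a
  T1 -> c

CYK table (by increasing span):
  [0..0]={A,S,T1}  "c"  orig:{A,S}
  [1..1]={A,S,T1}  "c"  orig:{A,S}
  [2..2]={T0}  "a"  orig:{}
  [3..3]={T0}  "a"  orig:{}
  [4..4]={A,S,T1}  "c"  orig:{A,S}
  [0..1]={S}  "cc"
  [1..2]=∅  "ca"
  [2..3]=∅  "aa"
  [3..4]={S}  "ac"
  [0..2]=∅  "cca"
  [1..3]=∅  "caa"
  [2..4]=∅  "aac"
  [0..3]=∅  "ccaa"
  [1..4]=∅  "caac"
  [0..4]=∅  "ccaac"

S ∉ T[0,4] ⇒ NO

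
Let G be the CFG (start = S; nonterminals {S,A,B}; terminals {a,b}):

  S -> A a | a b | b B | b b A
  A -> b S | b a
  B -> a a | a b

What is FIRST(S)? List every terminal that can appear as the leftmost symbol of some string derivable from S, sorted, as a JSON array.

FIRST iteration:
[1]
  A via A→b S: +{b}
  B via B→a a: +{a}
  S via S→A a: +{b}
  S via S→a b: +{a}
  S: {a,b}  A: {b}  B: {a}
[2] (stable)
  S: {a,b}  A: {b}  B: {a}

FIRST(S) = ["a", "b"]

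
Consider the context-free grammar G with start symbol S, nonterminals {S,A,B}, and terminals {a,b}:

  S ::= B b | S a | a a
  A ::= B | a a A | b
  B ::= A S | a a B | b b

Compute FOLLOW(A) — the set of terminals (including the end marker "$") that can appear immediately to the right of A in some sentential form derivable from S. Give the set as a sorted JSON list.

FIRST iteration:
[1]
  A via A→a a A: +{a}
  A via A→b: +{b}
  B via B→A S: +{a,b}
  S via S→B b: +{a,b}
  FIRST[S]={a,b}  FIRST[A]={a,b}  FIRST[B]={a,b}
[2] (no change)
  FIRST[S]={a,b}  FIRST[A]={a,b}  FIRST[B]={a,b}

FOLLOW sets:
seed FOLLOW(S) with $
pass 1:
  B→A S: FOLLOW(A) ⊇ FIRST(S) = {a,b}; new: +{a,b}
  S→B b: FOLLOW(B) ⊇ FIRST(b) = {b}; new: +{b}
  S→S a: FOLLOW(S) ⊇ FIRST(a) = {a}; new: +{a}
  S: {$,a}  A: {a,b}  B: {b}
pass 2:
  A→B: FOLLOW(B) ⊇ FOLLOW(A) ⊇ {a,b}; new: +{a}
  B→A S: FOLLOW(S) ⊇ FOLLOW(B) ⊇ {a,b}; new: +{b}
  S: {$,a,b}  A: {a,b}  B: {a,b}
pass 3: (stable)
  S: {$,a,b}  A: {a,b}  B: {a,b}

FOLLOW(A) = ["a", "b"]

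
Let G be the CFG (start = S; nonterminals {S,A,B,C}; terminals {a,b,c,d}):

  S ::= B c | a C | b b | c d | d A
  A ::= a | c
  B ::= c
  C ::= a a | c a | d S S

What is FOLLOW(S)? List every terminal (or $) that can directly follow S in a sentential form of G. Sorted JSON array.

FIRST iteration:
pass 1:
  A via A→a: +{a}
  A via A→c: +{c}
  B via B→c: +{c}
  C via C→a a: +{a}
  C via C→c a: +{c}
  C via C→d S S: +{d}
  S via S→B c: +{c}
  S via S→a C: +{a}
  S via S→b b: +{b}
  S via S→d A: +{d}
  S: {a,b,c,d}  A: {a,c}  B: {c}  C: {a,c,d}
pass 2: (stable)
  S: {a,b,c,d}  A: {a,c}  B: {c}  C: {a,c,d}

FOLLOW sets:
seed FOLLOW(S) with $
[1]
  C→d S S: FOLLOW(S) ⊇ FIRST(S) = {a,b,c,d}; new: +{a,b,c,d}
  S→B c: FOLLOW(B) ⊇ FIRST(c) = {c}; new: +{c}
  S→a C: FOLLOW(C) ⊇ FOLLOW(S) ⊇ {$,a,b,c,d}; new: +{$,a,b,c,d}
  S→d A: FOLLOW(A) ⊇ FOLLOW(S) ⊇ {$,a,b,c,d}; new: +{$,a,b,c,d}
  S: {$,a,b,c,d}  A: {$,a,b,c,d}  B: {c}  C: {$,a,b,c,d}
[2] (stable)
  S: {$,a,b,c,d}  A: {$,a,b,c,d}  B: {c}  C: {$,a,b,c,d}

FOLLOW(S) = ["$", "a", "b", "c", "d"]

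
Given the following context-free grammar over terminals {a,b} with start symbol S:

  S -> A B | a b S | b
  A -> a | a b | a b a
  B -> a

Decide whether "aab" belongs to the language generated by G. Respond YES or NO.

Convert to CNF:
  S -> A B | T0 X3 | b
  A -> T0 T1 | T0 X2 | a
  B -> a
  T0 -> a
  T1 -> b
  X2 -> T1 T0
  X3 -> T1 S

CYK table (by increasing span):
  T[0,0] 'a' = {A,B,T0}  orig:{A,B}
  T[1,1] 'a' = {A,B,T0}  orig:{A,B}
  T[2,2] 'b' = {S,T1}  orig:{S}
  T[0,1] 'aa' = {S}
  T[1,2] 'ab' = {A}
  T[0,2] 'aab' = ∅

S ∉ T[0,2] ⇒ NO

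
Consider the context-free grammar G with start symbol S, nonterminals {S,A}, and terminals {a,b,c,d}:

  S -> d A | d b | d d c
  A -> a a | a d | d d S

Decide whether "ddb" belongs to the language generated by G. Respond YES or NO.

CNF form of G:
  S -> T1 A | T1 T2 | T1 X5
  A -> T0 T0 | T0 T1 | T1 X4
  T0 -> a
  T1 -> d
  T2 -> b
  T3 -> c
  X4 -> T1 S
  X5 -> T1 T3

CYK fill:
  cell(0,0) d: {T1}  orig:{}
  cell(1,1) d: {T1}  orig:{}
  cell(2,2) b: {T2}  orig:{}
  cell(0,1) dd: ∅
  cell(1,2) db: {S}
  cell(0,2) ddb: {X4}  orig:{}

S ∉ T[0,2] ⇒ NO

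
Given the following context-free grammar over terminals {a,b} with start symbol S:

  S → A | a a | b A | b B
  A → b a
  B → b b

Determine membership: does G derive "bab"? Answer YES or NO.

CNF form of G:
  S -> T0 A | T0 B | T0 T1 | T1 T1
  A -> T0 T1
  B -> T0 T0
  T0 -> b
  T1 -> a

Fill CYK table bottom-up:
  T[0,0] 'b' = {T0}  orig:{}
  T[1,1] 'a' = {T1}  orig:{}
  T[2,2] 'b' = {T0}  orig:{}
  T[0,1] 'ba' = {A,S}
  T[1,2] 'ab' = ∅
  T[0,2] 'bab' = ∅

S ∉ T[0,2] ⇒ NO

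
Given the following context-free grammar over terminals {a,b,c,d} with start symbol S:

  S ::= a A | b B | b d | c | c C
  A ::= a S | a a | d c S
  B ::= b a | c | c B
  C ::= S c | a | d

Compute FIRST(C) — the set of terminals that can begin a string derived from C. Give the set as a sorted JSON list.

FIRST sets, iterate to fixpoint:
round 1:
  A via A→a S: +{a}
  A via A→d c S: +{d}
  B via B→b a: +{b}
  B via B→c: +{c}
  C via C→a: +{a}
  C via C→d: +{d}
  S via S→a A: +{a}
  S via S→b B: +{b}
  S via S→c: +{c}
  FIRST(S)={a,b,c}  FIRST(A)={a,d}  FIRST(B)={b,c}  FIRST(C)={a,d}
round 2:
  C via C→S c: +{b,c}
  FIRST(S)={a,b,c}  FIRST(A)={a,d}  FIRST(B)={b,c}  FIRST(C)={a,b,c,d}
round 3: done
  FIRST(S)={a,b,c}  FIRST(A)={a,d}  FIRST(B)={b,c}  FIRST(C)={a,b,c,d}

FIRST(C) = ["a", "b", "c", "d"]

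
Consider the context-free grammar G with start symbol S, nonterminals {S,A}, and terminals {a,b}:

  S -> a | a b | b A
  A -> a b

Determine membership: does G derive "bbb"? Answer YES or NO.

Convert to CNF:
  S -> T0 T1 | T1 A | a
  A -> T0 T1
  T0 -> a
  T1 -> b

CYK table (by increasing span):
  T[0,0] 'b' = {T1}  orig:{}
  T[1,1] 'b' = {T1}  orig:{}
  T[2,2] 'b' = {T1}  orig:{}
  T[0,1] 'bb' = ∅
  T[1,2] 'bb' = ∅
  T[0,2] 'bbb' = ∅

S ∉ T[0,2] ⇒ NO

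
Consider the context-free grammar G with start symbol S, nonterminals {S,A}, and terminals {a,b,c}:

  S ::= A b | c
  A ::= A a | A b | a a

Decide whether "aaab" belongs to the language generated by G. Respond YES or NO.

CNF form of G:
  S -> A T1 | c
  A -> A T0 | A T1 | T0 T0
  T0 -> a
  T1 -> b

Fill CYK table bottom-up:
  T[0,0] 'a' = {T0}  orig:{}
  T[1,1] 'a' = {T0}  orig:{}
  T[2,2] 'a' = {T0}  orig:{}
  T[3,3] 'b' = {T1}  orig:{}
  T[0,1] 'aa' = {A}
  T[1,2] 'aa' = {A}
  T[2,3] 'ab' = ∅
  T[0,2] 'aaa' = {A}
  T[1,3] 'aab' = {A,S}
  T[0,3] 'aaab' = {A,S}

S ∈ T[0,3] ⇒ YES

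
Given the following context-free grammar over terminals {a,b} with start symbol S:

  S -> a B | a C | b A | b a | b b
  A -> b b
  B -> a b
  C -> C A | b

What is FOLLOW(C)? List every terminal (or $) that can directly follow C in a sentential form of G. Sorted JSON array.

FIRST sets, iterate to fixpoint:
[1]
  A via A→b b: +{b}
  B via B→a b: +{a}
  C via C→b: +{b}
  S via S→a B: +{a}
  S via S→b A: +{b}
  S: {a,b}  A: {b}  B: {a}  C: {b}
[2] (no change)
  S: {a,b}  A: {b}  B: {a}  C: {b}

Compute FOLLOW by fixpoint:
seed FOLLOW(S) with $
pass 1:
  C→C A: FOLLOW(C) ⊇ FIRST(A) = {b}; new: +{b}
  C→C A: FOLLOW(A) ⊇ FOLLOW(C) ⊇ {b}; new: +{b}
  S→a B: FOLLOW(B) ⊇ FOLLOW(S) ⊇ {$}; new: +{$}
  S→a C: FOLLOW(C) ⊇ FOLLOW(S) ⊇ {$}; new: +{$}
  S→b A: FOLLOW(A) ⊇ FOLLOW(S) ⊇ {$}; new: +{$}
  FOLLOW(S)={$}  FOLLOW(A)={$,b}  FOLLOW(B)={$}  FOLLOW(C)={$,b}
pass 2: done
  FOLLOW(S)={$}  FOLLOW(A)={$,b}  FOLLOW(B)={$}  FOLLOW(C)={$,b}

FOLLOW(C) = ["$", "b"]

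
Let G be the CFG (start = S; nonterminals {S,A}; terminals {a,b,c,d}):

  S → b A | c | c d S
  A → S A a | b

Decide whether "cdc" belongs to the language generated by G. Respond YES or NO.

CNF form of G:
  S -> T1 A | T2 X5 | c
  A -> S X4 | b
  T0 -> a
  T1 -> b
  T2 -> c
  T3 -> d
  X4 -> A T0
  X5 -> T3 S

CYK fill:
  cell(0,0) c: {S,T2}  orig:{S}
  cell(1,1) d: {T3}  orig:{}
  cell(2,2) c: {S,T2}  orig:{S}
  cell(0,1) cd: ∅
  cell(1,2) dc: {X5}  orig:{}
  cell(0,2) cdc: {S}

S ∈ T[0,2] ⇒ YES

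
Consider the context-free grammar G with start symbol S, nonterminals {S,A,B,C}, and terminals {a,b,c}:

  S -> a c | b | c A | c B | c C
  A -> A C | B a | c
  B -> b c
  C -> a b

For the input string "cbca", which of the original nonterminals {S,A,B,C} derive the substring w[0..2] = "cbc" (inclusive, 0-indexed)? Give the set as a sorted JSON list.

Convert to CNF:
  S -> T0 T2 | T2 A | T2 B | T2 C | b
  A -> A C | B T0 | c
  B -> T1 T2
  C -> T0 T1
  T0 -> a
  T1 -> b
  T2 -> c

CYK fill — only the sub-triangle for w[0..2]:
  T[0,0] 'c' = {A,T2}  orig:{A}
  T[1,1] 'b' = {S,T1}  orig:{S}
  T[2,2] 'c' = {A,T2}  orig:{A}
  T[0,1] 'cb' = ∅
  T[1,2] 'bc' = {B}
  T[0,2] 'cbc' = {S}

Original NTs in T[0,2] deriving "cbc": ["S"]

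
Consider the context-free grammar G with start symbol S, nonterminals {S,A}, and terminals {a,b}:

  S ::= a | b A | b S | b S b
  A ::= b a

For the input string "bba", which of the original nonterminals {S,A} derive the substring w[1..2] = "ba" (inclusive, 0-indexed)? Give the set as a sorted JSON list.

CNF form of G:
  S -> T0 A | T0 S | T0 X2 | a
  A -> T0 T1
  T0 -> b
  T1 -> a
  X2 -> S T0

CYK table (by increasing span) — only the sub-triangle for w[1..2]:
  [1..1]={T0}  "b"  orig:{}
  [2..2]={S,T1}  "a"  orig:{S}
  [1..2]={A,S}  "ba"

Original NTs in T[1,2] deriving "ba": ["A", "S"]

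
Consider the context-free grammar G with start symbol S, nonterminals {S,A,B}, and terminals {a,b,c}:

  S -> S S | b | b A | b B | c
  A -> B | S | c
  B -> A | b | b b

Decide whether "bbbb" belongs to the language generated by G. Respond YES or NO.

Convert to CNF:
  S -> S S | T0 A | T0 B | b | c
  A -> S S | T0 A | T0 B | T0 T0 | b | c
  B -> S S | T0 A | T0 B | T0 T0 | b | c
  T0 -> b

CYK fill:
  T[0,0] 'b' = {A,B,S,T0}  orig:{A,B,S}
  T[1,1] 'b' = {A,B,S,T0}  orig:{A,B,S}
  T[2,2] 'b' = {A,B,S,T0}  orig:{A,B,S}
  T[3,3] 'b' = {A,B,S,T0}  orig:{A,B,S}
  T[0,1] 'bb' = {A,B,S}
  T[1,2] 'bb' = {A,B,S}
  T[2,3] 'bb' = {A,B,S}
  T[0,2] 'bbb' = {A,B,S}
  T[1,3] 'bbb' = {A,B,S}
  T[0,3] 'bbbb' = {A,B,S}

S ∈ T[0,3] ⇒ YES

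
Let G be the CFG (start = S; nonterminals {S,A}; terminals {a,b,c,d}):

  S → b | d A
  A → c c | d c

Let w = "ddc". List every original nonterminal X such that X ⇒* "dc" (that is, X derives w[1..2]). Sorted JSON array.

Convert to CNF:
  S -> T1 A | b
  A -> T0 T0 | T1 T0
  T0 -> c
  T1 -> d

CYK fill, restricted to cells inside w[1..2]:
  cell(1,1) d: {T1}  orig:{}
  cell(2,2) c: {T0}  orig:{}
  cell(1,2) dc: {A}

Original NTs in T[1,2] deriving "dc": ["A"]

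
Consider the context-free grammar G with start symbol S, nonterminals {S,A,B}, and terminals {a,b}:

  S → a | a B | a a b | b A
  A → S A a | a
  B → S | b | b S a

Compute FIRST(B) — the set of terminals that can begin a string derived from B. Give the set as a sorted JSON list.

FIRST iteration:
round 1:
  A via A→a: +{a}
  B via B→b: +{b}
  S via S→a: +{a}
  S via S→b A: +{b}
  FIRST[S]={a,b}  FIRST[A]={a}  FIRST[B]={b}
round 2:
  A via A→S A a: +{b}
  B via B→S: +{a}
  FIRST[S]={a,b}  FIRST[A]={a,b}  FIRST[B]={a,b}
round 3: (no change)
  FIRST[S]={a,b}  FIRST[A]={a,b}  FIRST[B]={a,b}

FIRST(B) = ["a", "b"]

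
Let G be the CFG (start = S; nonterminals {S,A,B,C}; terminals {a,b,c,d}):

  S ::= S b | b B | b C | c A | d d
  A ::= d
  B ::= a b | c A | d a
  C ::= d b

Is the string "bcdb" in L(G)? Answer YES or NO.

Convert to CNF:
  S -> S T1 | T1 B | T1 C | T2 A | T3 T3
  A -> d
  B -> T0 T1 | T2 A | T3 T0
  C -> T3 T1
  T0 -> a
  T1 -> b
  T2 -> c
  T3 -> d

CYK table (by increasing span):
  T[0,0] 'b' = {T1}  orig:{}
  T[1,1] 'c' = {T2}  orig:{}
  T[2,2] 'd' = {A,T3}  orig:{A}
  T[3,3] 'b' = {T1}  orig:{}
  T[0,1] 'bc' = ∅
  T[1,2] 'cd' = {B,S}
  T[2,3] 'db' = {C}
  T[0,2] 'bcd' = {S}
  T[1,3] 'cdb' = {S}
  T[0,3] 'bcdb' = {S}

S ∈ T[0,3] ⇒ YES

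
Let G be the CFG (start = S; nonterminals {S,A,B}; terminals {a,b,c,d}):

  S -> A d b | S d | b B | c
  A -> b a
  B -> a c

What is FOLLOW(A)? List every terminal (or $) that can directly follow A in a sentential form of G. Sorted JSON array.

FIRST iteration:
iter 1:
  A via A→b a: +{b}
  B via B→a c: +{a}
  S via S→A d b: +{b}
  S via S→c: +{c}
  S: {b,c}  A: {b}  B: {a}
iter 2: (no change)
  S: {b,c}  A: {b}  B: {a}

Compute FOLLOW by fixpoint:
initialize: $ ∈ FOLLOW(S)
iter 1:
  S→A d b: FOLLOW(A) ⊇ FIRST(d) = {d}; new: +{d}
  S→S d: FOLLOW(S) ⊇ FIRST(d) = {d}; new: +{d}
  S→b B: FOLLOW(B) ⊇ FOLLOW(S) ⊇ {$,d}; new: +{$,d}
  S: {$,d}  A: {d}  B: {$,d}
iter 2: — fixpoint
  S: {$,d}  A: {d}  B: {$,d}

FOLLOW(A) = ["d"]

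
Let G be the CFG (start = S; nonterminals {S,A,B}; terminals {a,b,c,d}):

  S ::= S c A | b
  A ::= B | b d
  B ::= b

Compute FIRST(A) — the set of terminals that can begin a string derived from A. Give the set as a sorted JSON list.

Compute FIRST by fixpoint:
iter 1:
  A via A→b d: +{b}
  B via B→b: +{b}
  S via S→b: +{b}
  S: {b}  A: {b}  B: {b}
iter 2: — fixpoint
  S: {b}  A: {b}  B: {b}

FIRST(A) = ["b"]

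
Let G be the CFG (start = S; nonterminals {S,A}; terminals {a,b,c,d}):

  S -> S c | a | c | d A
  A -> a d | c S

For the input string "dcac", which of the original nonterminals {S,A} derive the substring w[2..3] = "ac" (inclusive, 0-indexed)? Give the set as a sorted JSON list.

Convert to CNF:
  S -> S T2 | T1 A | a | c
  A -> T0 T1 | T2 S
  T0 -> a
  T1 -> d
  T2 -> c

CYK table (by increasing span) — only the sub-triangle for w[2..3]:
  [2..2]={S,T0}  "a"  orig:{S}
  [3..3]={S,T2}  "c"  orig:{S}
  [2..3]={S}  "ac"

Original NTs in T[2,3] deriving "ac": ["S"]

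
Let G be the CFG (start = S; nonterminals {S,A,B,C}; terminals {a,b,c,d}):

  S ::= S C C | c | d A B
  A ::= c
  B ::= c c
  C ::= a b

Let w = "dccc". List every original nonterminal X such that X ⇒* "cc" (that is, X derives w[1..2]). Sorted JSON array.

Convert to CNF:
  S -> S X4 | T3 X5 | c
  A -> c
  B -> T0 T0
  C -> T1 T2
  T0 -> c
  T1 -> a
  T2 -> b
  T3 -> d
  X4 -> C C
  X5 -> A B

Fill CYK table bottom-up — only the sub-triangle for w[1..2]:
  T[1,1] 'c' = {A,S,T0}  orig:{A,S}
  T[2,2] 'c' = {A,S,T0}  orig:{A,S}
  T[1,2] 'cc' = {B}

Original NTs in T[1,2] deriving "cc": ["B"]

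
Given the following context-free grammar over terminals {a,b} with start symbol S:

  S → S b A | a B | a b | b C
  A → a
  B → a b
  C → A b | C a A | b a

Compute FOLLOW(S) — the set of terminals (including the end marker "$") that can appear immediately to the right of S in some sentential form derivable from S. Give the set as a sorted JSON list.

Compute FIRST by fixpoint:
iter 1:
  A via A→a: +{a}
  B via B→a b: +{a}
  C via C→A b: +{a}
  C via C→b a: +{b}
  S via S→a B: +{a}
  S via S→b C: +{b}
  FIRST(S)={a,b}  FIRST(A)={a}  FIRST(B)={a}  FIRST(C)={a,b}
iter 2: done
  FIRST(S)={a,b}  FIRST(A)={a}  FIRST(B)={a}  FIRST(C)={a,b}

FOLLOW sets:
FOLLOW(S) := {$}
[1]
  C→A b: FOLLOW(A) ⊇ FIRST(b) = {b}; new: +{b}
  C→C a A: FOLLOW(C) ⊇ FIRST(a) = {a}; new: +{a}
  C→C a A: FOLLOW(A) ⊇ FOLLOW(C) ⊇ {a}; new: +{a}
  S→S b A: FOLLOW(S) ⊇ FIRST(b) = {b}; new: +{b}
  S→S b A: FOLLOW(A) ⊇ FOLLOW(S) ⊇ {$,b}; new: +{$}
  S→a B: FOLLOW(B) ⊇ FOLLOW(S) ⊇ {$,b}; new: +{$,b}
  S→b C: FOLLOW(C) ⊇ FOLLOW(S) ⊇ {$,b}; new: +{$,b}
  FOLLOW(S)={$,b}  FOLLOW(A)={$,a,b}  FOLLOW(B)={$,b}  FOLLOW(C)={$,a,b}
[2] — fixpoint
  FOLLOW(S)={$,b}  FOLLOW(A)={$,a,b}  FOLLOW(B)={$,b}  FOLLOW(C)={$,a,b}

FOLLOW(S) = ["$", "b"]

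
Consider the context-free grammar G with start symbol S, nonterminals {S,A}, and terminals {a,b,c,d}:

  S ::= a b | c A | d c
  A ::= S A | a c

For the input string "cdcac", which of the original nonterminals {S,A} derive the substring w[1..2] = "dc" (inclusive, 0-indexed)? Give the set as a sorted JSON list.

CNF form of G:
  S -> T0 T2 | T1 A | T3 T1
  A -> S A | T0 T1
  T0 -> a
  T1 -> c
  T2 -> b
  T3 -> d

CYK fill (cells [i..j] with 1 ≤ i ≤ j ≤ 2 only):
  cell(1,1) d: {T3}  orig:{}
  cell(2,2) c: {T1}  orig:{}
  cell(1,2) dc: {S}

Original NTs in T[1,2] deriving "dc": ["S"]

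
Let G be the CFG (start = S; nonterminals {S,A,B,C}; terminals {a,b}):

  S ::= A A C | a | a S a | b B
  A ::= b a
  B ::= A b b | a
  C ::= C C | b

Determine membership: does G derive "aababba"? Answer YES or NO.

CNF form of G:
  S -> A X3 | T0 B | T1 X4 | a
  A -> T0 T1
  B -> A X2 | a
  C -> C C | b
  T0 -> b
  T1 -> a
  X2 -> T0 T0
  X3 -> A C
  X4 -> S T1

Fill CYK table bottom-up:
  [0..0]={B,S,T1}  "a"  orig:{B,S}
  [1..1]={B,S,T1}  "a"  orig:{B,S}
  [2..2]={C,T0}  "b"  orig:{C}
  [3..3]={B,S,T1}  "a"  orig:{B,S}
  [4..4]={C,T0}  "b"  orig:{C}
  [5..5]={C,T0}  "b"  orig:{C}
  [6..6]={B,S,T1}  "a"  orig:{B,S}
  [0..1]={X4}  "aa"  orig:{}
  [1..2]=∅  "ab"
  [2..3]={A,S}  "ba"
  [3..4]=∅  "ab"
  [4..5]={C,X2}  "bb"  orig:{C}
  [5..6]={A,S}  "ba"
  [0..2]=∅  "aab"
  [1..3]=∅  "aba"
  [2..4]={X3}  "bab"  orig:{}
  [3..5]=∅  "abb"
  [4..6]=∅  "bba"
  [0..3]=∅  "aaba"
  [1..4]=∅  "abab"
  [2..5]={B,X3}  "babb"  orig:{B}
  [3..6]=∅  "abba"
  [0..4]=∅  "aabab"
  [1..5]=∅  "ababb"
  [2..6]=∅  "babba"
  [0..5]=∅  "aababb"
  [1..6]=∅  "ababba"
  [0..6]=∅  "aababba"

S ∉ T[0,6] ⇒ NO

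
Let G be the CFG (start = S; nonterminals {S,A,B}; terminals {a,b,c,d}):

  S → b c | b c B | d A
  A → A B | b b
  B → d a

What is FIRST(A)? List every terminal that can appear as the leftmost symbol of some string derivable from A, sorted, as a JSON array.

FIRST sets, iterate to fixpoint:
pass 1:
  A via A→b b: +{b}
  B via B→d a: +{d}
  S via S→b c: +{b}
  S via S→d A: +{d}
  FIRST(S)={b,d}  FIRST(A)={b}  FIRST(B)={d}
pass 2: (stable)
  FIRST(S)={b,d}  FIRST(A)={b}  FIRST(B)={d}

FIRST(A) = ["b"]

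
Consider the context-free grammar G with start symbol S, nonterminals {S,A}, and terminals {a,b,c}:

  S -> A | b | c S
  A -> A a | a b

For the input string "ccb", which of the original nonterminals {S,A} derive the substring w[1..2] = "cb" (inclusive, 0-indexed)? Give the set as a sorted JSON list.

CNF form of G:
  S -> A T0 | T0 T1 | T2 S | b
  A -> A T0 | T0 T1
  T0 -> a
  T1 -> b
  T2 -> c

Fill CYK table bottom-up — only the sub-triangle for w[1..2]:
  cell(1,1) c: {T2}  orig:{}
  cell(2,2) b: {S,T1}  orig:{S}
  cell(1,2) cb: {S}

Original NTs in T[1,2] deriving "cb": ["S"]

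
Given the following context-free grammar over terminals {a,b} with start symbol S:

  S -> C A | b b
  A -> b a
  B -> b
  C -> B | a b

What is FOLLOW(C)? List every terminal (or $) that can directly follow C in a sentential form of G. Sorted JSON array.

FIRST sets, iterate to fixpoint:
[1]
  A via A→b a: +{b}
  B via B→b: +{b}
  C via C→B: +{b}
  C via C→a b: +{a}
  S via S→C A: +{a,b}
  S: {a,b}  A: {b}  B: {b}  C: {a,b}
[2] done
  S: {a,b}  A: {b}  B: {b}  C: {a,b}

FOLLOW iteration:
FOLLOW(S) := {$}
iter 1:
  S→C A: FOLLOW(C) ⊇ FIRST(A) = {b}; new: +{b}
  S→C A: FOLLOW(A) ⊇ FOLLOW(S) ⊇ {$}; new: +{$}
  FOLLOW(S)={$}  FOLLOW(A)={$}  FOLLOW(B)={}  FOLLOW(C)={b}
iter 2:
  C→B: FOLLOW(B) ⊇ FOLLOW(C) ⊇ {b}; new: +{b}
  FOLLOW(S)={$}  FOLLOW(A)={$}  FOLLOW(B)={b}  FOLLOW(C)={b}
iter 3: — fixpoint
  FOLLOW(S)={$}  FOLLOW(A)={$}  FOLLOW(B)={b}  FOLLOW(C)={b}

FOLLOW(C) = ["b"]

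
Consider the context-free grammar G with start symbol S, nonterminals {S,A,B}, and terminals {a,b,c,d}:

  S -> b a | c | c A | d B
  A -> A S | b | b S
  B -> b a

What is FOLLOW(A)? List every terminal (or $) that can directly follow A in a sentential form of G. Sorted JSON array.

Compute FIRST by fixpoint:
iter 1:
  A via A→b: +{b}
  B via B→b a: +{b}
  S via S→b a: +{b}
  S via S→c: +{c}
  S via S→d B: +{d}
  S: {b,c,d}  A: {b}  B: {b}
iter 2: — fixpoint
  S: {b,c,d}  A: {b}  B: {b}

FOLLOW sets:
initialize: $ ∈ FOLLOW(S)
iter 1:
  A→A S: FOLLOW(A) ⊇ FIRST(S) = {b,c,d}; new: +{b,c,d}
  A→A S: FOLLOW(S) ⊇ FOLLOW(A) ⊇ {b,c,d}; new: +{b,c,d}
  S→c A: FOLLOW(A) ⊇ FOLLOW(S) ⊇ {$,b,c,d}; new: +{$}
  S→d B: FOLLOW(B) ⊇ FOLLOW(S) ⊇ {$,b,c,d}; new: +{$,b,c,d}
  FOLLOW[S]={$,b,c,d}  FOLLOW[A]={$,b,c,d}  FOLLOW[B]={$,b,c,d}
iter 2: (no change)
  FOLLOW[S]={$,b,c,d}  FOLLOW[A]={$,b,c,d}  FOLLOW[B]={$,b,c,d}

FOLLOW(A) = ["$", "b", "c", "d"]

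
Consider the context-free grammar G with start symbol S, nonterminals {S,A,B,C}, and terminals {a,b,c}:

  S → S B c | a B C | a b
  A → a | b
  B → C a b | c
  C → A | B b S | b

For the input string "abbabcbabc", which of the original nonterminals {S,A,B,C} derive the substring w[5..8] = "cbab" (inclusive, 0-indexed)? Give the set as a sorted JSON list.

CNF form of G:
  S -> S X5 | T0 T1 | T0 X6
  A -> a | b
  B -> C X3 | c
  C -> B X4 | a | b
  T0 -> a
  T1 -> b
  T2 -> c
  X3 -> T0 T1
  X4 -> T1 S
  X5 -> B T2
  X6 -> B C

CYK table (by increasing span) (cells [i..j] with 5 ≤ i ≤ j ≤ 8 only):
  T[5,5] 'c' = {B,T2}  orig:{B}
  T[6,6] 'b' = {A,C,T1}  orig:{A,C}
  T[7,7] 'a' = {A,C,T0}  orig:{A,C}
  T[8,8] 'b' = {A,C,T1}  orig:{A,C}
  T[5,6] 'cb' = {X6}  orig:{}
  T[6,7] 'ba' = ∅
  T[7,8] 'ab' = {S,X3}  orig:{S}
  T[5,7] 'cba' = ∅
  T[6,8] 'bab' = {B,X4}  orig:{B}
  T[5,8] 'cbab' = {C}

Original NTs in T[5,8] deriving "cbab": ["C"]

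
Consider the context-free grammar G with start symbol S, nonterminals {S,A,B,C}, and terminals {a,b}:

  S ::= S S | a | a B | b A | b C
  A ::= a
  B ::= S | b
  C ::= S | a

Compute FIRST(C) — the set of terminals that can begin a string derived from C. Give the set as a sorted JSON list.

FIRST iteration:
round 1:
  A via A→a: +{a}
  B via B→b: +{b}
  C via C→a: +{a}
  S via S→a: +{a}
  S via S→b A: +{b}
  FIRST[S]={a,b}  FIRST[A]={a}  FIRST[B]={b}  FIRST[C]={a}
round 2:
  B via B→S: +{a}
  C via C→S: +{b}
  FIRST[S]={a,b}  FIRST[A]={a}  FIRST[B]={a,b}  FIRST[C]={a,b}
round 3: done
  FIRST[S]={a,b}  FIRST[A]={a}  FIRST[B]={a,b}  FIRST[C]={a,b}

FIRST(C) = ["a", "b"]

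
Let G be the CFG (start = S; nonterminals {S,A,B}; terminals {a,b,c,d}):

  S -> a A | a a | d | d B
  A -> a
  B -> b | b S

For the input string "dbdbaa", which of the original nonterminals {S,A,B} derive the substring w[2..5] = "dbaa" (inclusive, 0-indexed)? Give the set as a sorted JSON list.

CNF form of G:
  S -> T1 A | T1 T1 | T2 B | d
  A -> a
  B -> T0 S | b
  T0 -> b
  T1 -> a
  T2 -> d

CYK table (by increasing span) — only the sub-triangle for w[2..5]:
  [2..2]={S,T2}  "d"  orig:{S}
  [3..3]={B,T0}  "b"  orig:{B}
  [4..4]={A,T1}  "a"  orig:{A}
  [5..5]={A,T1}  "a"  orig:{A}
  [2..3]={S}  "db"
  [3..4]=∅  "ba"
  [4..5]={S}  "aa"
  [2..4]=∅  "dba"
  [3..5]={B}  "baa"
  [2..5]={S}  "dbaa"

Original NTs in T[2,5] deriving "dbaa": ["S"]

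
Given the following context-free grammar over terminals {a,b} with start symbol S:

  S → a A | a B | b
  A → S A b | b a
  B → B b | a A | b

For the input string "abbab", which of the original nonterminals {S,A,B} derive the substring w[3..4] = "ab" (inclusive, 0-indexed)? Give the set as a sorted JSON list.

Convert to CNF:
  S -> T1 A | T1 B | b
  A -> S X2 | T0 T1
  B -> B T0 | T1 A | b
  T0 -> b
  T1 -> a
  X2 -> A T0

CYK table (by increasing span) (cells [i..j] with 3 ≤ i ≤ j ≤ 4 only):
  T[3,3] 'a' = {T1}  orig:{}
  T[4,4] 'b' = {B,S,T0}  orig:{B,S}
  T[3,4] 'ab' = {S}

Original NTs in T[3,4] deriving "ab": ["S"]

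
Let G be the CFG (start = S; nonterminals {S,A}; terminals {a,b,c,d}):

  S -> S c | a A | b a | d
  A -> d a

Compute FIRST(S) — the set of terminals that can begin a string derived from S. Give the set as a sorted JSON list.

FIRST sets, iterate to fixpoint:
round 1:
  A via A→d a: +{d}
  S via S→a A: +{a}
  S via S→b a: +{b}
  S via S→d: +{d}
  FIRST[S]={a,b,d}  FIRST[A]={d}
round 2: (no change)
  FIRST[S]={a,b,d}  FIRST[A]={d}

FIRST(S) = ["a", "b", "d"]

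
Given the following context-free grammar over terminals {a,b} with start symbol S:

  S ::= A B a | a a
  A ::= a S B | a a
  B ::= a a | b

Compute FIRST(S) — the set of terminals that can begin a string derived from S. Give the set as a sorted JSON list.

FIRST iteration:
[1]
  A via A→a S B: +{a}
  B via B→a a: +{a}
  B via B→b: +{b}
  S via S→A B a: +{a}
  FIRST(S)={a}  FIRST(A)={a}  FIRST(B)={a,b}
[2] (no change)
  FIRST(S)={a}  FIRST(A)={a}  FIRST(B)={a,b}

FIRST(S) = ["a"]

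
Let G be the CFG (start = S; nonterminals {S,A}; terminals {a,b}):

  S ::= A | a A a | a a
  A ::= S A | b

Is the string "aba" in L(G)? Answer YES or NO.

CNF form of G:
  S -> S A | T0 T0 | T0 X1 | b
  A -> S A | b
  T0 -> a
  X1 -> A T0

CYK table (by increasing span):
  T[0,0] 'a' = {T0}  orig:{}
  T[1,1] 'b' = {A,S}
  T[2,2] 'a' = {T0}  orig:{}
  T[0,1] 'ab' = ∅
  T[1,2] 'ba' = {X1}  orig:{}
  T[0,2] 'aba' = {S}

S ∈ T[0,2] ⇒ YES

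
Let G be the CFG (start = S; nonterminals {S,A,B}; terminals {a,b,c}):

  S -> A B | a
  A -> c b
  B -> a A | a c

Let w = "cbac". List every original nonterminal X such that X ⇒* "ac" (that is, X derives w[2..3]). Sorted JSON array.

CNF form of G:
  S -> A B | a
  A -> T0 T1
  B -> T2 A | T2 T0
  T0 -> c
  T1 -> b
  T2 -> a

CYK fill (cells [i..j] with 2 ≤ i ≤ j ≤ 3 only):
  cell(2,2) a: {S,T2}  orig:{S}
  cell(3,3) c: {T0}  orig:{}
  cell(2,3) ac: {B}

Original NTs in T[2,3] deriving "ac": ["B"]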